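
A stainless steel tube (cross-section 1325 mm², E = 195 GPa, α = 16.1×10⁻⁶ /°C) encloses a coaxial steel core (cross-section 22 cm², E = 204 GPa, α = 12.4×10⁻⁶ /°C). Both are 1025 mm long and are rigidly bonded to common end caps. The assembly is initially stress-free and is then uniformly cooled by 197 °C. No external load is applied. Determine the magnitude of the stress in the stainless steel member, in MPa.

Equilibrium of a rigid end plate with no external load gives equal and opposite internal forces ±P in the two members. Since α_{stainless steel} > α_{steel}, cooling drives the stainless steel into tension and the steel into compression.
Equating the net (thermal + elastic) strains gives |α₁ − α₂|·ΔT = P·[1/(A₁E₁) + 1/(A₂E₂)].
|α₁ − α₂|·ΔT = 3.7×10⁻⁶ × 197 = 0.0007289.
1/(A₁E₁) + 1/(A₂E₂) = 1/(1325×195×10³) + 1/(2200×204×10³) = 6.099×10⁻⁹ N⁻¹.
P = 0.0007289 / 6.099×10⁻⁹ = 119500 N = 119.5 kN.
σ_{stainless steel} = P/A₁ = 119500/1325 = 90.2 MPa, tensile.

σ ≈ 90.2 MPa (tensile)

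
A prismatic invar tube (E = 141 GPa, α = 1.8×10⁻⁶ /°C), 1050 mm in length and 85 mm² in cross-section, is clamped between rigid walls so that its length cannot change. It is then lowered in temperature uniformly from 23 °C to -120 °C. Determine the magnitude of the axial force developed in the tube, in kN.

P ≈ 3.08 kN (tensile)

With zero net strain, σ = E·αΔT = 141 GPa × 1.8×10⁻⁶ × 143 = 36.29 MPa.
Axial force P = σA = 36.29 × 85 = 3085 N = 3.085 kN, tensile.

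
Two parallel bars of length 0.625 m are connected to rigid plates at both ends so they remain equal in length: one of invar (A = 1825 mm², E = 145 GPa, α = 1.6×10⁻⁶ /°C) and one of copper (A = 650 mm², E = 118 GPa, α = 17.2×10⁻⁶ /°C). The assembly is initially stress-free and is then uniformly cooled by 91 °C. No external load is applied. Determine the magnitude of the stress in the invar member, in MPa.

σ ≈ 46.3 MPa (compressive)

Both members must finish at the same length. With the larger α, the copper tends to over-contract; the plates restrain it, putting the copper in tension and the invar in compression. With no external load the two internal forces are equal and opposite, magnitude P.
Equating the net (thermal + elastic) strains gives |α₁ − α₂|·ΔT = P·[1/(A₁E₁) + 1/(A₂E₂)].
|α₁ − α₂|·ΔT = 15.6×10⁻⁶ × 91 = 0.00142.
1/(A₁E₁) + 1/(A₂E₂) = 1/(1825×145×10³) + 1/(650×118×10³) = 1.682×10⁻⁸ N⁻¹.
P = 0.00142 / 1.682×10⁻⁸ = 84420 N = 84.42 kN.
σ_{invar} = P/A₁ = 84420/1825 = 46.26 MPa, compressive.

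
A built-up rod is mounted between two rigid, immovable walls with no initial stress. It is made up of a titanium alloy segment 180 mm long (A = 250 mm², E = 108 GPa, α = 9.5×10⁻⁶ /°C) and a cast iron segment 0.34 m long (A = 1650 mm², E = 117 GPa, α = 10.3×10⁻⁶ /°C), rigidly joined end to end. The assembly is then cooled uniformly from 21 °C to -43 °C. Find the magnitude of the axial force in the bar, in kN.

P ≈ 39.6 kN (tensile)

With the walls removed the bar would change length by δ_free = Σ αᵢΔT Lᵢ = 9.5×10⁻⁶×64×180 + 10.3×10⁻⁶×64×340 = 0.3336 mm.
Since the ends are fixed, an axial force P builds up, equal in every segment, with P · Σ Lᵢ/(AᵢEᵢ) = δ_free.
The series flexibility is Σ Lᵢ/(AᵢEᵢ) = 180/(250×108×10³) + 340/(1650×117×10³) = 8.428×10⁻⁶ mm/N.
P = 0.3336 / 8.428×10⁻⁶ = 39580 N = 39.58 kN, tensile.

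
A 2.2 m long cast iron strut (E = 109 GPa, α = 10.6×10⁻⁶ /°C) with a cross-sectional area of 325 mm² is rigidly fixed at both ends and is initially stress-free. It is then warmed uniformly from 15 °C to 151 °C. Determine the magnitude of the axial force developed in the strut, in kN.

The ends cannot move, so σ = EαΔT = 109×10³ × 10.6×10⁻⁶ × 136 = 157.1 MPa.
Axial force P = σA = 157.1 × 325 = 51070 N = 51.07 kN, compressive.

P ≈ 51.1 kN (compressive)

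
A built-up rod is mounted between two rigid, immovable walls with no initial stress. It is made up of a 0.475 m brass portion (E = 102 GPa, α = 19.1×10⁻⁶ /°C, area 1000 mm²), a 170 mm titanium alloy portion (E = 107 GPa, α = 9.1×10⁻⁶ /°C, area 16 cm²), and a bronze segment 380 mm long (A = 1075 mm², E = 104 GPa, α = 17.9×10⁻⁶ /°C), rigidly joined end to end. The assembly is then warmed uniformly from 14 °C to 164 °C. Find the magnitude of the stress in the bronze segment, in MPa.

With the walls removed the bar would change length by δ_free = Σ αᵢΔT Lᵢ = 19.1×10⁻⁶×150×475 + 9.1×10⁻⁶×150×170 + 17.9×10⁻⁶×150×380 = 2.613 mm.
The walls prevent any net length change, so an axial force P (same in every segment) develops. Compatibility: P · Σ Lᵢ/(AᵢEᵢ) = δ_free.
The series flexibility is Σ Lᵢ/(AᵢEᵢ) = 475/(1000×102×10³) + 170/(1600×107×10³) + 380/(1075×104×10³) = 9.049×10⁻⁶ mm/N.
So P = 2.613 / 9.049×10⁻⁶ = 288.8 kN, compressive.
σ_{bronze} = P / A = 288800 / 1075 = 268.6 MPa.

σ ≈ 269 MPa (compressive)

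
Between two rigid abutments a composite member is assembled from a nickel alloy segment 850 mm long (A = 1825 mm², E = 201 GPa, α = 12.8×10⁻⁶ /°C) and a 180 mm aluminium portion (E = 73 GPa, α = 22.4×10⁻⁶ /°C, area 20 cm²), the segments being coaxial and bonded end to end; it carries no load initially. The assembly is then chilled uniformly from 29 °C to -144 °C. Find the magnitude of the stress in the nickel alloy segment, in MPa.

σ ≈ 398 MPa (tensile)

With the walls removed the bar would change length by δ_free = Σ αᵢΔT Lᵢ = 12.8×10⁻⁶×173×850 + 22.4×10⁻⁶×173×180 = 2.58 mm.
Since the ends are fixed, an axial force P builds up, equal in every segment, with P · Σ Lᵢ/(AᵢEᵢ) = δ_free.
The series flexibility is Σ Lᵢ/(AᵢEᵢ) = 850/(1825×201×10³) + 180/(2000×73×10³) = 3.55×10⁻⁶ mm/N.
P = 2.58 / 3.55×10⁻⁶ = 726700 N = 726.7 kN, tensile.
σ_{nickel alloy} = P / A = 726700 / 1825 = 398.2 MPa.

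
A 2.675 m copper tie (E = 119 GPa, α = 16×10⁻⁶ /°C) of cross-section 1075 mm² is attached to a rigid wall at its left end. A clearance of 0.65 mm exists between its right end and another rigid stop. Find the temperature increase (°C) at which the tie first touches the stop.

ΔT ≈ 15.2 °C

The gap closes when αΔT L = 0.65 mm, since the tie is still unstressed at that instant.
So ΔT = g/(αL) = 0.65/(16×10⁻⁶ × 2675) = 15.19 °C.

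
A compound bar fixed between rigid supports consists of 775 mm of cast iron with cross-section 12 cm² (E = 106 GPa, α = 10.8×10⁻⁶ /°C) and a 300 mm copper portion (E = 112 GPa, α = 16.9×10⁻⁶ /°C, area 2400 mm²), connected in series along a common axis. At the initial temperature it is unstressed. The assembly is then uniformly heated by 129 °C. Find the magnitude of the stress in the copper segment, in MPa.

σ ≈ 100 MPa (compressive)

Free thermal expansion of the whole bar: Σ αᵢΔT Lᵢ = 10.8×10⁻⁶×129×775 + 16.9×10⁻⁶×129×300 = 1.734 mm.
The walls prevent any net length change, so an axial force P (same in every segment) develops. Compatibility: P · Σ Lᵢ/(AᵢEᵢ) = δ_free.
The series flexibility is Σ Lᵢ/(AᵢEᵢ) = 775/(1200×106×10³) + 300/(2400×112×10³) = 7.209×10⁻⁶ mm/N.
So P = 1.734 / 7.209×10⁻⁶ = 240.5 kN, compressive.
σ_{copper} = P / A = 240500 / 2400 = 100.2 MPa.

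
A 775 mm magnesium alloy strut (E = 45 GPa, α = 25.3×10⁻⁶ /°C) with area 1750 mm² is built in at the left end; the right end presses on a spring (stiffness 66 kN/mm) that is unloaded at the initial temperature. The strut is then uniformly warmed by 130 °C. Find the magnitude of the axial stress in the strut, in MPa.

The unrestrained thermal change is αΔT L = 25.3×10⁻⁶ × 130 × 775 = 2.549 mm.
With a force P in the spring, the elastic change of the strut is PL/(AE) and that of the spring is P/k; compatibility requires their sum to equal δ_free.
So P = δ_free / [L/(AE) + 1/k] = 2.549 / [ 775/(1750×45×10³) + 1/(66×10³) ].
P = 2.549 / 2.499×10⁻⁵ = 102000 N.
σ = P/A = 102000/1750 = 58.28 MPa.

σ ≈ 58.3 MPa (compressive)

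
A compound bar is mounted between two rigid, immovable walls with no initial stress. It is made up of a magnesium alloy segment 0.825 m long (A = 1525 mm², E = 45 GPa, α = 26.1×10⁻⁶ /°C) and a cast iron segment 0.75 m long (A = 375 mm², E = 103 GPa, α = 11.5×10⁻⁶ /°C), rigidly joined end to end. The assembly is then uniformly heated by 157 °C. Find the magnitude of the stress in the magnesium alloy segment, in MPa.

σ ≈ 98.8 MPa (compressive)

If the supports were absent, the total length change would be Σ αᵢΔT Lᵢ = 26.1×10⁻⁶×157×825 + 11.5×10⁻⁶×157×750 = 4.735 mm.
Since the ends are fixed, an axial force P builds up, equal in every segment, with P · Σ Lᵢ/(AᵢEᵢ) = δ_free.
Σ Lᵢ/(AᵢEᵢ) = 825/(1525×45×10³) + 750/(375×103×10³) = 3.144×10⁻⁵ mm/N.
P = 4.735 / 3.144×10⁻⁵ = 150600 N = 150.6 kN, compressive.
σ_{magnesium alloy} = P / A = 150600 / 1525 = 98.75 MPa.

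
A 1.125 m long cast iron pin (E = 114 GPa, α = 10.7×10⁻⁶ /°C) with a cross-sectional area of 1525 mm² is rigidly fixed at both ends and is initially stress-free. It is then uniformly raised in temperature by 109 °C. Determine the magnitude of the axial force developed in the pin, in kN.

The ends cannot move, so σ = EαΔT = 114×10³ × 10.7×10⁻⁶ × 109 = 133 MPa.
Axial force P = σA = 133 × 1525 = 202800 N = 202.8 kN, compressive.

P ≈ 203 kN (compressive)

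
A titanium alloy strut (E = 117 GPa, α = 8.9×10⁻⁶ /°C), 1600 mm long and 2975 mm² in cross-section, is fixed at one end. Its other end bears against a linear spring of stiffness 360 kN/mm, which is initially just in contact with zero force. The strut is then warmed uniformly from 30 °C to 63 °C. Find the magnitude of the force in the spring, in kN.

P ≈ 63.7 kN

If the spring were absent the strut would lengthen by αΔT L = 8.9×10⁻⁶ × 33 × 1600 = 0.4699 mm.
Let P be the compressive force at the spring. The strut shortens elastically by PL/(AE) and the spring compresses by P/k; together these equal δ_free.
So P = δ_free / [L/(AE) + 1/k] = 0.4699 / [ 1600/(2975×117×10³) + 1/(360×10³) ].
P = 0.4699 / 7.374×10⁻⁶ = 63720 N.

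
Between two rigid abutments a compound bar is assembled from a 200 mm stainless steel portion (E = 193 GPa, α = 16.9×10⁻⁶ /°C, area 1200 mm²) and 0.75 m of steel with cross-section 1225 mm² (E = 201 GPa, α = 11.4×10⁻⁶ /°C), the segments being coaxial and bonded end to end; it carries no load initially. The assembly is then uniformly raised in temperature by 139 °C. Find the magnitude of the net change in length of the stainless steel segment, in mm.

Free thermal expansion of the whole bar: Σ αᵢΔT Lᵢ = 16.9×10⁻⁶×139×200 + 11.4×10⁻⁶×139×750 = 1.658 mm.
The walls prevent any net length change, so an axial force P (same in every segment) develops. Compatibility: P · Σ Lᵢ/(AᵢEᵢ) = δ_free.
Σ Lᵢ/(AᵢEᵢ) = 200/(1200×193×10³) + 750/(1225×201×10³) = 3.91×10⁻⁶ mm/N.
Hence P = δ_free / Σ(L/AE) = 1.658/3.91×10⁻⁶ = 424.2 kN (compressive).
For the stainless steel segment, free thermal change = 16.9×10⁻⁶×139×200 = 0.4698 mm and elastic change from P = 424200×200/(1200×193×10³) = 0.3663 mm; these oppose, so the net change is 0.104 mm (segment lengthens).

|ΔL| ≈ 0.104 mm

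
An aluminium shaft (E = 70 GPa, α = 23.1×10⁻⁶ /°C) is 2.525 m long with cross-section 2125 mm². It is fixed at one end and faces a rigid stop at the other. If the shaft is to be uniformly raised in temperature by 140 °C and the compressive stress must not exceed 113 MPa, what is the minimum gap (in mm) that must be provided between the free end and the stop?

g ≈ 4.09 mm

With no wall the shaft would lengthen by αΔT L = 23.1×10⁻⁶ × 140 × 2525 = 8.166 mm.
At the allowable stress the elastic shortening the wall may impose is σL/E = 113 × 2525 / (70×10³) = 4.076 mm.
The gap must absorb the remainder: g_min = 8.166 − 4.076 = 4.09 mm.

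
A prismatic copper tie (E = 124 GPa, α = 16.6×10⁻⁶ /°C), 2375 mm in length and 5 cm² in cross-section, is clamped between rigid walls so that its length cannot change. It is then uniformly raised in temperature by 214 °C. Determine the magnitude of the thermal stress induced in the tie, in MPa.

σ ≈ 440 MPa (compressive)

Because both ends are immovable the net strain is zero, and the suppressed thermal strain is αΔT = 16.6×10⁻⁶ × 214 = 3552.4×10⁻⁶.
σ = EαΔT = 124×10³ × 16.6×10⁻⁶ × 214 = 440.5 MPa (compressive; the tie is trying to expand).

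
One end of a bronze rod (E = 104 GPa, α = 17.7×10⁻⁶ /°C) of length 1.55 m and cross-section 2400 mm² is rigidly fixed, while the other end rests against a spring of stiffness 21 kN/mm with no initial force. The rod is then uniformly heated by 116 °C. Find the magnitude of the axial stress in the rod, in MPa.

Free thermal expansion: δ_free = αΔT L = 17.7×10⁻⁶ × 116 × 1550 = 3.182 mm.
Let P be the compressive force at the spring. The rod shortens elastically by PL/(AE) and the spring compresses by P/k; together these equal δ_free.
P [ L/(AE) + 1/k ] = δ_free → P [ 1550/(2400×104×10³) + 1/(21×10³) ] = 3.182.
P = 3.182 / 5.383×10⁻⁵ = 59120 N.
σ = P/A = 59120/2400 = 24.63 MPa.

σ ≈ 24.6 MPa (compressive)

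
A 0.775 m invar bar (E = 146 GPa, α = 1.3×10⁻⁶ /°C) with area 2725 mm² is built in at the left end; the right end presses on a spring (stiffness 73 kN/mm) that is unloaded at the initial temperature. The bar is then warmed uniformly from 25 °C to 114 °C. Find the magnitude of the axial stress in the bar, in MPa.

If the spring were absent the bar would lengthen by αΔT L = 1.3×10⁻⁶ × 89 × 775 = 0.08967 mm.
With a force P in the spring, the elastic change of the bar is PL/(AE) and that of the spring is P/k; compatibility requires their sum to equal δ_free.
So P = δ_free / [L/(AE) + 1/k] = 0.08967 / [ 775/(2725×146×10³) + 1/(73×10³) ].
P = 0.08967 / 1.565×10⁻⁵ = 5731 N.
σ = P/A = 5731/2725 = 2.103 MPa.

σ ≈ 2.1 MPa (compressive)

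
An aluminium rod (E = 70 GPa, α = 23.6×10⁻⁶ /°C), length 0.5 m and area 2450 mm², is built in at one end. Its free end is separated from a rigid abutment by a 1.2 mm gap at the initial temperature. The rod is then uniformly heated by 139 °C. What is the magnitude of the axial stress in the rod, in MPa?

Unrestrained expansion: δ_free = αΔT L = 23.6×10⁻⁶ × 139 × 500 = 1.64 mm.
After closing the 1.2 mm clearance, 1.64 − 1.2 = 0.4402 mm of expansion remains to be suppressed by the wall.
So σ = E(δ_free − g)/L = 70×10³ × 0.4402/500 = 61.63 MPa.

σ ≈ 61.6 MPa (compressive)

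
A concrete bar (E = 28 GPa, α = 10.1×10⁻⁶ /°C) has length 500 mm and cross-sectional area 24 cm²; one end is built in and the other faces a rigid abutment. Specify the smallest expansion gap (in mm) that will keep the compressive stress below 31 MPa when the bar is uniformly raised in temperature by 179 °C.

g ≈ 0.35 mm

Free expansion if unrestrained: δ_free = αΔT L = 10.1×10⁻⁶ × 179 × 500 = 0.9039 mm.
A stress of 31 MPa corresponds to the wall pushing the bar back by σL/E = 31×500/(28×10³) = 0.5536 mm.
So the gap has to take up the difference, g_min = δ_free − σL/E = 0.9039 − 0.5536 = 0.3504 mm.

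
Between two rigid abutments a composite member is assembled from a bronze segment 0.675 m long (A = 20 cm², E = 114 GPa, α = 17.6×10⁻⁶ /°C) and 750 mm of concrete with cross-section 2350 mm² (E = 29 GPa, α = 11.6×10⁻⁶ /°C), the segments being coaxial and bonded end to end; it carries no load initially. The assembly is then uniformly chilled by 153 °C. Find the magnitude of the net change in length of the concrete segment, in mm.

If the supports were absent, the total length change would be Σ αᵢΔT Lᵢ = 17.6×10⁻⁶×153×675 + 11.6×10⁻⁶×153×750 = 3.149 mm.
The walls prevent any net length change, so an axial force P (same in every segment) develops. Compatibility: P · Σ Lᵢ/(AᵢEᵢ) = δ_free.
The series flexibility is Σ Lᵢ/(AᵢEᵢ) = 675/(2000×114×10³) + 750/(2350×29×10³) = 1.397×10⁻⁵ mm/N.
P = 3.149 / 1.397×10⁻⁵ = 225500 N = 225.5 kN, tensile.
For the concrete segment, free thermal change = 11.6×10⁻⁶×153×750 = 1.331 mm and elastic change from P = 225500×750/(2350×29×10³) = 2.481 mm; these oppose, so the net change is 1.15 mm (segment lengthens).

|ΔL| ≈ 1.15 mm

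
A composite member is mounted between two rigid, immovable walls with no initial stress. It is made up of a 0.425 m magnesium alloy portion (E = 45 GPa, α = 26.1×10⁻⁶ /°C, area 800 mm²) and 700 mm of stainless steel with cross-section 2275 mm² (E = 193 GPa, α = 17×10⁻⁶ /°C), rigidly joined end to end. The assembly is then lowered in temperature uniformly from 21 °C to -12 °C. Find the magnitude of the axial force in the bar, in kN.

With the walls removed the bar would change length by δ_free = Σ αᵢΔT Lᵢ = 26.1×10⁻⁶×33×425 + 17×10⁻⁶×33×700 = 0.7588 mm.
The rigid supports impose zero overall length change; the single axial force P common to all segments must satisfy P Σ Lᵢ/(AᵢEᵢ) = δ_free.
The series flexibility is Σ Lᵢ/(AᵢEᵢ) = 425/(800×45×10³) + 700/(2275×193×10³) = 1.34×10⁻⁵ mm/N.
P = 0.7588 / 1.34×10⁻⁵ = 56620 N = 56.62 kN, tensile.

P ≈ 56.6 kN (tensile)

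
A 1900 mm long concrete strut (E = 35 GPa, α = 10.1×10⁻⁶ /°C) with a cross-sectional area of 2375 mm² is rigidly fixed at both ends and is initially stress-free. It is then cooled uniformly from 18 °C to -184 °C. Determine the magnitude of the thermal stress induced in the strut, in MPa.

σ ≈ 71.4 MPa (tensile)

With length fixed, the mechanical strain must cancel the thermal strain αΔT = 10.1×10⁻⁶ × 202 = 2040.2×10⁻⁶.
σ = EαΔT = 35×10³ × 10.1×10⁻⁶ × 202 = 71.41 MPa (tensile; the strut is trying to contract).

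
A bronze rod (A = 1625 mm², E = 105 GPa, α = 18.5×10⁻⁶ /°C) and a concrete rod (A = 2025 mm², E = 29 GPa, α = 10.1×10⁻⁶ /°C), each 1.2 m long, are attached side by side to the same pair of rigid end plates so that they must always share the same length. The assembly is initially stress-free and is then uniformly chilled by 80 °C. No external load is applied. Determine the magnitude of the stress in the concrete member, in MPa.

σ ≈ 14.5 MPa (compressive)

Both members must finish at the same length. With the larger α, the bronze tends to over-contract; the plates restrain it, putting the bronze in tension and the concrete in compression. With no external load the two internal forces are equal and opposite, magnitude P.
Setting the final lengths equal and cancelling L: (α₁ − α₂)ΔT = P/(A₁E₁) + P/(A₂E₂).
|α₁ − α₂|·ΔT = 8.4×10⁻⁶ × 80 = 0.000672.
1/(A₁E₁) + 1/(A₂E₂) = 1/(1625×105×10³) + 1/(2025×29×10³) = 2.289×10⁻⁸ N⁻¹.
P = 0.000672 / 2.289×10⁻⁸ = 29360 N = 29.36 kN.
σ_{concrete} = P/A₂ = 29360/2025 = 14.5 MPa, compressive.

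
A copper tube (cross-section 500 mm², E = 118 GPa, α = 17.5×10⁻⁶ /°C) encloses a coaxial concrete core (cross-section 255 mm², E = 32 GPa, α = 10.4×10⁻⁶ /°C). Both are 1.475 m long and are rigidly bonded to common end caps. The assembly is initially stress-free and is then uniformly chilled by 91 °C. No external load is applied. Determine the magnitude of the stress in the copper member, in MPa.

σ ≈ 9.26 MPa (tensile)

The copper has the larger α, so on cooling it would change length more than the concrete if both were free. The rigid plates force a common final length, so the copper is put into tension and the concrete into compression, with equal and opposite forces P (no external load).
Equating the net (thermal + elastic) strains gives |α₁ − α₂|·ΔT = P·[1/(A₁E₁) + 1/(A₂E₂)].
|α₁ − α₂|·ΔT = 7.1×10⁻⁶ × 91 = 0.0006461.
1/(A₁E₁) + 1/(A₂E₂) = 1/(500×118×10³) + 1/(255×32×10³) = 1.395×10⁻⁷ N⁻¹.
So P = 0.0006461 / 1.395×10⁻⁷ = 4.632 kN.
σ_{copper} = P/A₁ = 4632/500 = 9.263 MPa, tensile.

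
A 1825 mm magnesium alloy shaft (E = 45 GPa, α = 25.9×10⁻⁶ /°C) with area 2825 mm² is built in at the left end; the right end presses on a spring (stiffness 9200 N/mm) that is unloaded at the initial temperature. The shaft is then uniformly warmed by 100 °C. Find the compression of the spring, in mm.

δ ≈ 4.18 mm

If the spring were absent the shaft would lengthen by αΔT L = 25.9×10⁻⁶ × 100 × 1825 = 4.727 mm.
Let P be the compressive force at the spring. The shaft shortens elastically by PL/(AE) and the spring compresses by P/k; together these equal δ_free.
P [ L/(AE) + 1/k ] = δ_free → P [ 1825/(2825×45×10³) + 1/(9200) ] = 4.727.
P = 4.727 / 0.0001231 = 38410 N.
Spring compression = P/k = 38410/(9200) = 4.175 mm.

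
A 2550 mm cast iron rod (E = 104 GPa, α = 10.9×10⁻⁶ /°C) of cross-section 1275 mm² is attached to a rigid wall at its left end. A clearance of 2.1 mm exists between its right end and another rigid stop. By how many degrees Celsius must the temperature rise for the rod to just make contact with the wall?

ΔT ≈ 75.6 °C

The gap closes when αΔT L = 2.1 mm, since the rod is still unstressed at that instant.
So ΔT = g/(αL) = 2.1/(10.9×10⁻⁶ × 2550) = 75.55 °C.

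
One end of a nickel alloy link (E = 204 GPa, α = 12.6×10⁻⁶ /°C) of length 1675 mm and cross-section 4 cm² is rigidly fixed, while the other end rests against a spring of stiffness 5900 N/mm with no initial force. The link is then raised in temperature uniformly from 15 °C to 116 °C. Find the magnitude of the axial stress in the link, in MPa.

The unrestrained thermal change is αΔT L = 12.6×10⁻⁶ × 101 × 1675 = 2.132 mm.
With a force P in the spring, the elastic change of the link is PL/(AE) and that of the spring is P/k; compatibility requires their sum to equal δ_free.
P [ L/(AE) + 1/k ] = δ_free → P [ 1675/(400×204×10³) + 1/(5900) ] = 2.132.
P = 2.132 / 0.00019 = 11220 N.
σ = P/A = 11220/400 = 28.04 MPa.

σ ≈ 28 MPa (compressive)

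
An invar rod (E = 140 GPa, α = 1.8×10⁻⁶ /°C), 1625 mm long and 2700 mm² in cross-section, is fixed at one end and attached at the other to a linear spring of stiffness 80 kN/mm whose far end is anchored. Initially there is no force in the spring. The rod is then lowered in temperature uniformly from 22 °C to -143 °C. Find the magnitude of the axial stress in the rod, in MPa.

The unrestrained thermal change is αΔT L = 1.8×10⁻⁶ × 165 × 1625 = 0.4826 mm.
With a force P in the spring, the elastic change of the rod is PL/(AE) and that of the spring is P/k; compatibility requires their sum to equal δ_free.
So P = δ_free / [L/(AE) + 1/k] = 0.4826 / [ 1625/(2700×140×10³) + 1/(80×10³) ].
P = 0.4826 / 1.68×10⁻⁵ = 28730 N.
σ = P/A = 28730/2700 = 10.64 MPa.

σ ≈ 10.6 MPa (tensile)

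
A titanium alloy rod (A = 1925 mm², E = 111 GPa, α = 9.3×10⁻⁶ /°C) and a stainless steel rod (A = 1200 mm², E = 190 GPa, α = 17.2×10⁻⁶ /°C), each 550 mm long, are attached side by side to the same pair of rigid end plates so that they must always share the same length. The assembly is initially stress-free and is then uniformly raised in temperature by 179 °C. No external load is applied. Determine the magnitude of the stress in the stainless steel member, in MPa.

σ ≈ 130 MPa (compressive)

Equilibrium of a rigid end plate with no external load gives equal and opposite internal forces ±P in the two members. Since α_{stainless steel} > α_{titanium alloy}, heating drives the stainless steel into compression and the titanium alloy into tension.
Setting the final lengths equal and cancelling L: (α₁ − α₂)ΔT = P/(A₁E₁) + P/(A₂E₂).
|α₁ − α₂|·ΔT = 7.9×10⁻⁶ × 179 = 0.001414.
1/(A₁E₁) + 1/(A₂E₂) = 1/(1925×111×10³) + 1/(1200×190×10³) = 9.066×10⁻⁹ N⁻¹.
P = 0.001414 / 9.066×10⁻⁹ = 156000 N = 156 kN.
σ_{stainless steel} = P/A₂ = 156000/1200 = 130 MPa, compressive.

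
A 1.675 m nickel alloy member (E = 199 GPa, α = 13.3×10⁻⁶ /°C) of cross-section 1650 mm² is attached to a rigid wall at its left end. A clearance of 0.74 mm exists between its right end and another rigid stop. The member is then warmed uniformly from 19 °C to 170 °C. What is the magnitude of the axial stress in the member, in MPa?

σ ≈ 312 MPa (compressive)

If the wall were absent the member would grow by αΔT L = 13.3×10⁻⁶ × 151 × 1675 = 3.364 mm.
The gap closes (δ_free > 0.74 mm) and the wall then resists a further 3.364 − 0.74 = 2.624 mm of expansion.
Compatibility: PL/(AE) = 2.624 mm, so σ = P/A = E × (2.624/1675) = 311.7 MPa.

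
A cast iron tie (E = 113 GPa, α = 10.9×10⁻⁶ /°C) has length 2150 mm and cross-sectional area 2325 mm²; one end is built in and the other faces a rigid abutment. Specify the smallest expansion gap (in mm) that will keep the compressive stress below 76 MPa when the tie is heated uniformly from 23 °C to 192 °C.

g ≈ 2.51 mm

Free expansion if unrestrained: δ_free = αΔT L = 10.9×10⁻⁶ × 169 × 2150 = 3.961 mm.
A stress of 76 MPa corresponds to the wall pushing the tie back by σL/E = 76×2150/(113×10³) = 1.446 mm.
The gap must absorb the remainder: g_min = 3.961 − 1.446 = 2.514 mm.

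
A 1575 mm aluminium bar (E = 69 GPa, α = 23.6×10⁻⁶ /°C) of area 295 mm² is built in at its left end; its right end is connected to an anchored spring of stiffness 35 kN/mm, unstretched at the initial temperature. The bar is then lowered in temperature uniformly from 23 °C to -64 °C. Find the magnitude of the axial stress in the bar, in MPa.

Free thermal contraction: δ_free = αΔT L = 23.6×10⁻⁶ × 87 × 1575 = 3.234 mm.
Let P be the tensile force in the spring. The bar extends elastically by PL/(AE) and the spring stretches by P/k; together these equal δ_free.
P [ L/(AE) + 1/k ] = δ_free → P [ 1575/(295×69×10³) + 1/(35×10³) ] = 3.234.
P = 3.234 / 0.0001059 = 30520 N.
σ = P/A = 30520/295 = 103.5 MPa.

σ ≈ 103 MPa (tensile)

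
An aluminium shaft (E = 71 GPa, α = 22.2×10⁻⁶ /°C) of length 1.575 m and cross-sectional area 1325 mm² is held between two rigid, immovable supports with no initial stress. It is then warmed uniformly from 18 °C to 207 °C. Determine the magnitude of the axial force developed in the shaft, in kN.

Full restraint means ε = 0, so the stress is σ = EαΔT = 71×10³ × 22.2×10⁻⁶ × 189 = 297.9 MPa.
P = AEαΔT = 1325 × 71×10³ × 22.2×10⁻⁶ × 189 = 394.7 kN (compressive).

P ≈ 395 kN (compressive)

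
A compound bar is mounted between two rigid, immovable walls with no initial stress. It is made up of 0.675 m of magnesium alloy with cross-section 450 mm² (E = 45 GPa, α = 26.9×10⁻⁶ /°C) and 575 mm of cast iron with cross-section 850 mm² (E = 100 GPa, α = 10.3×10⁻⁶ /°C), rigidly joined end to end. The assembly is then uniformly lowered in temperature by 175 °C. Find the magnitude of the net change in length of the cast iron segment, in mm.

|ΔL| ≈ 0.326 mm

Free thermal contraction of the whole bar: Σ αᵢΔT Lᵢ = 26.9×10⁻⁶×175×675 + 10.3×10⁻⁶×175×575 = 4.214 mm.
The rigid supports impose zero overall length change; the single axial force P common to all segments must satisfy P Σ Lᵢ/(AᵢEᵢ) = δ_free.
Σ Lᵢ/(AᵢEᵢ) = 675/(450×45×10³) + 575/(850×100×10³) = 4.01×10⁻⁵ mm/N.
P = 4.214 / 4.01×10⁻⁵ = 105100 N = 105.1 kN, tensile.
For the cast iron segment, free thermal change = 10.3×10⁻⁶×175×575 = 1.036 mm and elastic change from P = 105100×575/(850×100×10³) = 0.7109 mm; these oppose, so the net change is 0.326 mm (segment shortens).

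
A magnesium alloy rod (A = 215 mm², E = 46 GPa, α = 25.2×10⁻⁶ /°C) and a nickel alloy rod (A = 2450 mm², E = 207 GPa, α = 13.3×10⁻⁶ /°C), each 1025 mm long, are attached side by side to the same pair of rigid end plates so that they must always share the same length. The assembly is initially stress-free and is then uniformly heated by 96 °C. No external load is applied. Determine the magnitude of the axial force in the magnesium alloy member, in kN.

Both members must finish at the same length. With the larger α, the magnesium alloy tends to over-expand; the plates restrain it, putting the magnesium alloy in compression and the nickel alloy in tension. With no external load the two internal forces are equal and opposite, magnitude P.
Equating the net (thermal + elastic) strains gives |α₁ − α₂|·ΔT = P·[1/(A₁E₁) + 1/(A₂E₂)].
|α₁ − α₂|·ΔT = 11.9×10⁻⁶ × 96 = 0.001142.
1/(A₁E₁) + 1/(A₂E₂) = 1/(215×46×10³) + 1/(2450×207×10³) = 1.031×10⁻⁷ N⁻¹.
P = 0.001142 / 1.031×10⁻⁷ = 11080 N = 11.08 kN.

P ≈ 11.1 kN (compressive in the magnesium alloy)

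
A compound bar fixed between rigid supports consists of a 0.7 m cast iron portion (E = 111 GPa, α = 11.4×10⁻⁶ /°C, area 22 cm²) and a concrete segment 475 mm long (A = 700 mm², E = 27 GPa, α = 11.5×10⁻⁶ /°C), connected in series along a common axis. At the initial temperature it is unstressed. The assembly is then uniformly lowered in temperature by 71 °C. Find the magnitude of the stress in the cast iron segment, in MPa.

If the supports were absent, the total length change would be Σ αᵢΔT Lᵢ = 11.4×10⁻⁶×71×700 + 11.5×10⁻⁶×71×475 = 0.9544 mm.
The walls prevent any net length change, so an axial force P (same in every segment) develops. Compatibility: P · Σ Lᵢ/(AᵢEᵢ) = δ_free.
The series flexibility is Σ Lᵢ/(AᵢEᵢ) = 700/(2200×111×10³) + 475/(700×27×10³) = 2.8×10⁻⁵ mm/N.
So P = 0.9544 / 2.8×10⁻⁵ = 34.09 kN, tensile.
σ_{cast iron} = P / A = 34090 / 2200 = 15.49 MPa.

σ ≈ 15.5 MPa (tensile)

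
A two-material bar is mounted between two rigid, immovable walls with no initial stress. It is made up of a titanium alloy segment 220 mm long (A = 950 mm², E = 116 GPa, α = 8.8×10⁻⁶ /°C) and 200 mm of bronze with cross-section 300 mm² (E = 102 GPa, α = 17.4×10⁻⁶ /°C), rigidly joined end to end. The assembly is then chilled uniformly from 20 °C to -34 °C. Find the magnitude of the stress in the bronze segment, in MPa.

With the walls removed the bar would change length by δ_free = Σ αᵢΔT Lᵢ = 8.8×10⁻⁶×54×220 + 17.4×10⁻⁶×54×200 = 0.2925 mm.
The walls prevent any net length change, so an axial force P (same in every segment) develops. Compatibility: P · Σ Lᵢ/(AᵢEᵢ) = δ_free.
Σ Lᵢ/(AᵢEᵢ) = 220/(950×116×10³) + 200/(300×102×10³) = 8.532×10⁻⁶ mm/N.
Hence P = δ_free / Σ(L/AE) = 0.2925/8.532×10⁻⁶ = 34.28 kN (tensile).
σ_{bronze} = P / A = 34280 / 300 = 114.3 MPa.

σ ≈ 114 MPa (tensile)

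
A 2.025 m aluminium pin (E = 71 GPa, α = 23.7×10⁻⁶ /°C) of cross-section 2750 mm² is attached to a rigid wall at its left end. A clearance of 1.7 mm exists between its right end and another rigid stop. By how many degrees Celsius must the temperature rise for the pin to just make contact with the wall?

ΔT ≈ 35.4 °C

The gap closes when αΔT L = 1.7 mm, since the pin is still unstressed at that instant.
So ΔT = g/(αL) = 1.7/(23.7×10⁻⁶ × 2025) = 35.42 °C.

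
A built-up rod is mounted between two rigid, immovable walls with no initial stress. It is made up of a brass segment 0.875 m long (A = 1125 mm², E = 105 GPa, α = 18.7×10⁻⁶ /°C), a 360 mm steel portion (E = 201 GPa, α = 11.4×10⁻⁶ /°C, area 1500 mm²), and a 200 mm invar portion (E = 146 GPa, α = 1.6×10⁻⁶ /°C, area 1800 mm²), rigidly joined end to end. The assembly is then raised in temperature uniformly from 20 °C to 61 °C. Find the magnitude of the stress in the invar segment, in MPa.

σ ≈ 50.6 MPa (compressive)

Free thermal expansion of the whole bar: Σ αᵢΔT Lᵢ = 18.7×10⁻⁶×41×875 + 11.4×10⁻⁶×41×360 + 1.6×10⁻⁶×41×200 = 0.8522 mm.
The rigid supports impose zero overall length change; the single axial force P common to all segments must satisfy P Σ Lᵢ/(AᵢEᵢ) = δ_free.
The series flexibility is Σ Lᵢ/(AᵢEᵢ) = 875/(1125×105×10³) + 360/(1500×201×10³) + 200/(1800×146×10³) = 9.362×10⁻⁶ mm/N.
Hence P = δ_free / Σ(L/AE) = 0.8522/9.362×10⁻⁶ = 91.03 kN (compressive).
σ_{invar} = P / A = 91030 / 1800 = 50.57 MPa.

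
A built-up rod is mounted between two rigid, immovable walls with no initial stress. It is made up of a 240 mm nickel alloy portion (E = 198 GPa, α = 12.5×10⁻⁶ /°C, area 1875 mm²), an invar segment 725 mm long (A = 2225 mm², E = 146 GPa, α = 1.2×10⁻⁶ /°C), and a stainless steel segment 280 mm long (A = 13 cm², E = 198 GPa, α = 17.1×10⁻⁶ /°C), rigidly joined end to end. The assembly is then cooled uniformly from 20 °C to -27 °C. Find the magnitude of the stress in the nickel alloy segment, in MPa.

Free thermal contraction of the whole bar: Σ αᵢΔT Lᵢ = 12.5×10⁻⁶×47×240 + 1.2×10⁻⁶×47×725 + 17.1×10⁻⁶×47×280 = 0.4069 mm.
Since the ends are fixed, an axial force P builds up, equal in every segment, with P · Σ Lᵢ/(AᵢEᵢ) = δ_free.
The series flexibility is Σ Lᵢ/(AᵢEᵢ) = 240/(1875×198×10³) + 725/(2225×146×10³) + 280/(1300×198×10³) = 3.966×10⁻⁶ mm/N.
So P = 0.4069 / 3.966×10⁻⁶ = 102.6 kN, tensile.
σ_{nickel alloy} = P / A = 102600 / 1875 = 54.72 MPa.

σ ≈ 54.7 MPa (tensile)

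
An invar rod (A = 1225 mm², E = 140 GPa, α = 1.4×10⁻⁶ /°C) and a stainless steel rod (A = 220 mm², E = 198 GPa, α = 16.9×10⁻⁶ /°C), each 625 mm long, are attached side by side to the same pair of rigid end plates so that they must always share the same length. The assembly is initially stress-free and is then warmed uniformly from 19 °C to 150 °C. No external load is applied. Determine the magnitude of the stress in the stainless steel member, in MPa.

The stainless steel has the larger α, so on heating it would change length more than the invar if both were free. The rigid plates force a common final length, so the stainless steel is put into compression and the invar into tension, with equal and opposite forces P (no external load).
Equating the net (thermal + elastic) strains gives |α₁ − α₂|·ΔT = P·[1/(A₁E₁) + 1/(A₂E₂)].
|α₁ − α₂|·ΔT = 15.5×10⁻⁶ × 131 = 0.00203.
1/(A₁E₁) + 1/(A₂E₂) = 1/(1225×140×10³) + 1/(220×198×10³) = 2.879×10⁻⁸ N⁻¹.
P = 0.00203 / 2.879×10⁻⁸ = 70530 N = 70.53 kN.
σ_{stainless steel} = P/A₂ = 70530/220 = 320.6 MPa, compressive.

σ ≈ 321 MPa (compressive)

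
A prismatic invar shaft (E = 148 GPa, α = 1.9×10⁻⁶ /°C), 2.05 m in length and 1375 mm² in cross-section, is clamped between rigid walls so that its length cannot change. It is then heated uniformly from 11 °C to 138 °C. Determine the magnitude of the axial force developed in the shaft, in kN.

P ≈ 49.1 kN (compressive)

Full restraint means ε = 0, so the stress is σ = EαΔT = 148×10³ × 1.9×10⁻⁶ × 127 = 35.71 MPa.
Axial force P = σA = 35.71 × 1375 = 49100 N = 49.1 kN, compressive.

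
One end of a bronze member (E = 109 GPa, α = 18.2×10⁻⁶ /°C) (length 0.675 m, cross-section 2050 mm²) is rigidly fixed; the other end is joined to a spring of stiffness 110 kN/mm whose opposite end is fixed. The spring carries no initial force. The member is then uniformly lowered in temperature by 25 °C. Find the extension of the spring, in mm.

If the spring were absent the member would shorten by αΔT L = 18.2×10⁻⁶ × 25 × 675 = 0.3071 mm.
Let P be the tensile force in the spring. The member extends elastically by PL/(AE) and the spring stretches by P/k; together these equal δ_free.
P [ L/(AE) + 1/k ] = δ_free → P [ 675/(2050×109×10³) + 1/(110×10³) ] = 0.3071.
P = 0.3071 / 1.211×10⁻⁵ = 25360 N.
Spring extension = P/k = 25360/(110×10³) = 0.2305 mm.

δ ≈ 0.231 mm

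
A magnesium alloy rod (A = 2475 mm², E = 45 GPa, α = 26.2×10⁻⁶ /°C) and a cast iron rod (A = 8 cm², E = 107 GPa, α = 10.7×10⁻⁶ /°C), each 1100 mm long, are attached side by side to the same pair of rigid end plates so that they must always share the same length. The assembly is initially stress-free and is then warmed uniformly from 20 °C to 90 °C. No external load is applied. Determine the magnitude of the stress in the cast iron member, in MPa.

The magnesium alloy has the larger α, so on heating it would change length more than the cast iron if both were free. The rigid plates force a common final length, so the magnesium alloy is put into compression and the cast iron into tension, with equal and opposite forces P (no external load).
Compatibility of the two members (thermal + elastic change equal): (α₁ − α₂)ΔT = P·[1/(A₁E₁) + 1/(A₂E₂)].
|α₁ − α₂|·ΔT = 15.5×10⁻⁶ × 70 = 0.001085.
1/(A₁E₁) + 1/(A₂E₂) = 1/(2475×45×10³) + 1/(800×107×10³) = 2.066×10⁻⁸ N⁻¹.
P = 0.001085 / 2.066×10⁻⁸ = 52510 N = 52.51 kN.
σ_{cast iron} = P/A₂ = 52510/800 = 65.64 MPa, tensile.

σ ≈ 65.6 MPa (tensile)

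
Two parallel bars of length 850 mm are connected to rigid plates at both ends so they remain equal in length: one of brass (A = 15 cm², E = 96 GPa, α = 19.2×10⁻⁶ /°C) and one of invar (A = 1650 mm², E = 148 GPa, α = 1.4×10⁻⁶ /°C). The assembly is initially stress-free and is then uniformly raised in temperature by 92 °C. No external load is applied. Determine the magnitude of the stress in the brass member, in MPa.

The brass has the larger α, so on heating it would change length more than the invar if both were free. The rigid plates force a common final length, so the brass is put into compression and the invar into tension, with equal and opposite forces P (no external load).
Setting the final lengths equal and cancelling L: (α₁ − α₂)ΔT = P/(A₁E₁) + P/(A₂E₂).
|α₁ − α₂|·ΔT = 17.8×10⁻⁶ × 92 = 0.001638.
1/(A₁E₁) + 1/(A₂E₂) = 1/(1500×96×10³) + 1/(1650×148×10³) = 1.104×10⁻⁸ N⁻¹.
So P = 0.001638 / 1.104×10⁻⁸ = 148.3 kN.
σ_{brass} = P/A₁ = 148300/1500 = 98.89 MPa, compressive.

σ ≈ 98.9 MPa (compressive)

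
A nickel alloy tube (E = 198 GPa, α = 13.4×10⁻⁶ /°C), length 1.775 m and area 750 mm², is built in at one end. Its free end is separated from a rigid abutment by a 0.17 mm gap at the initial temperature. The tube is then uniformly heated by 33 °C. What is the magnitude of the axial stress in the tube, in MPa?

σ ≈ 68.6 MPa (compressive)

If the wall were absent the tube would grow by αΔT L = 13.4×10⁻⁶ × 33 × 1775 = 0.7849 mm.
After closing the 0.17 mm clearance, 0.7849 − 0.17 = 0.6149 mm of expansion remains to be suppressed by the wall.
So σ = E(δ_free − g)/L = 198×10³ × 0.6149/1775 = 68.59 MPa.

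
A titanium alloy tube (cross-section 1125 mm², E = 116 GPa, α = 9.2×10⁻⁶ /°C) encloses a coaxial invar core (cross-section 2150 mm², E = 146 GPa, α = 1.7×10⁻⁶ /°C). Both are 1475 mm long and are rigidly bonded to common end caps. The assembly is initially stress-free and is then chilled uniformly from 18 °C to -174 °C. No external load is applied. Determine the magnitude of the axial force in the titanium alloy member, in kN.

Both members must finish at the same length. With the larger α, the titanium alloy tends to over-contract; the plates restrain it, putting the titanium alloy in tension and the invar in compression. With no external load the two internal forces are equal and opposite, magnitude P.
Compatibility of the two members (thermal + elastic change equal): (α₁ − α₂)ΔT = P·[1/(A₁E₁) + 1/(A₂E₂)].
|α₁ − α₂|·ΔT = 7.5×10⁻⁶ × 192 = 0.00144.
1/(A₁E₁) + 1/(A₂E₂) = 1/(1125×116×10³) + 1/(2150×146×10³) = 1.085×10⁻⁸ N⁻¹.
P = 0.00144 / 1.085×10⁻⁸ = 132700 N = 132.7 kN.

P ≈ 133 kN (tensile in the titanium alloy)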